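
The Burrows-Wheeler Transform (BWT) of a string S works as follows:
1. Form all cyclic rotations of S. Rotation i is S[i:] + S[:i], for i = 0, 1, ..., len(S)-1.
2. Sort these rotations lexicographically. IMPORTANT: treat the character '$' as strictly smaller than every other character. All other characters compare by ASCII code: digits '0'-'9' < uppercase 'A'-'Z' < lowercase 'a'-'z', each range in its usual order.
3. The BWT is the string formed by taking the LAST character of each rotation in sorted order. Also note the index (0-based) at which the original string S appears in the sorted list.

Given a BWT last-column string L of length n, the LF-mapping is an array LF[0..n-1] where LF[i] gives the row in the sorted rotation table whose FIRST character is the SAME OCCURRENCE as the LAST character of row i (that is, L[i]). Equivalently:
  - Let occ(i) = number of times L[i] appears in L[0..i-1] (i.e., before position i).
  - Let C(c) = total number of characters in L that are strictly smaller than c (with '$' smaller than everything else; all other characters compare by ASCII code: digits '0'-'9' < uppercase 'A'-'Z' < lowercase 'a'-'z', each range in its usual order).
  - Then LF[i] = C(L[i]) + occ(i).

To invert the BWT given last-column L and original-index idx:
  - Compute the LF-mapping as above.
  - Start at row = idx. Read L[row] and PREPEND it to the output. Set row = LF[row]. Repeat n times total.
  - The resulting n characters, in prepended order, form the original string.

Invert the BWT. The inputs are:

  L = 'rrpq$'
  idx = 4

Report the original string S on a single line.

LF mapping: 3 4 1 2 0
Walk LF starting at row 4, prepending L[row]:
  step 1: row=4, L[4]='$', prepend. Next row=LF[4]=0
  step 2: row=0, L[0]='r', prepend. Next row=LF[0]=3
  step 3: row=3, L[3]='q', prepend. Next row=LF[3]=2
  step 4: row=2, L[2]='p', prepend. Next row=LF[2]=1
  step 5: row=1, L[1]='r', prepend. Next row=LF[1]=4
Reversed output: rpqr$

Answer: rpqr$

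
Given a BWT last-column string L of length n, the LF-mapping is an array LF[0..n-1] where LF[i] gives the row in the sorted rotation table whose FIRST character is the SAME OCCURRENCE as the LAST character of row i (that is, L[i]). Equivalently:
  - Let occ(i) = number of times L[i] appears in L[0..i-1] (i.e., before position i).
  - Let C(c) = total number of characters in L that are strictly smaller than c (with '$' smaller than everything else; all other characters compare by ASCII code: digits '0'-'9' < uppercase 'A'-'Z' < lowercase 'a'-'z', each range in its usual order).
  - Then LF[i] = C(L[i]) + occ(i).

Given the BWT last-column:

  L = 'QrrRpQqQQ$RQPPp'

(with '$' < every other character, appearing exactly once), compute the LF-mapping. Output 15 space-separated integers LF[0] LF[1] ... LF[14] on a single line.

Answer: 3 13 14 8 10 4 12 5 6 0 9 7 1 2 11

Derivation:
Char counts: '$':1, 'P':2, 'Q':5, 'R':2, 'p':2, 'q':1, 'r':2
C (first-col start): C('$')=0, C('P')=1, C('Q')=3, C('R')=8, C('p')=10, C('q')=12, C('r')=13
L[0]='Q': occ=0, LF[0]=C('Q')+0=3+0=3
L[1]='r': occ=0, LF[1]=C('r')+0=13+0=13
L[2]='r': occ=1, LF[2]=C('r')+1=13+1=14
L[3]='R': occ=0, LF[3]=C('R')+0=8+0=8
L[4]='p': occ=0, LF[4]=C('p')+0=10+0=10
L[5]='Q': occ=1, LF[5]=C('Q')+1=3+1=4
L[6]='q': occ=0, LF[6]=C('q')+0=12+0=12
L[7]='Q': occ=2, LF[7]=C('Q')+2=3+2=5
L[8]='Q': occ=3, LF[8]=C('Q')+3=3+3=6
L[9]='$': occ=0, LF[9]=C('$')+0=0+0=0
L[10]='R': occ=1, LF[10]=C('R')+1=8+1=9
L[11]='Q': occ=4, LF[11]=C('Q')+4=3+4=7
L[12]='P': occ=0, LF[12]=C('P')+0=1+0=1
L[13]='P': occ=1, LF[13]=C('P')+1=1+1=2
L[14]='p': occ=1, LF[14]=C('p')+1=10+1=11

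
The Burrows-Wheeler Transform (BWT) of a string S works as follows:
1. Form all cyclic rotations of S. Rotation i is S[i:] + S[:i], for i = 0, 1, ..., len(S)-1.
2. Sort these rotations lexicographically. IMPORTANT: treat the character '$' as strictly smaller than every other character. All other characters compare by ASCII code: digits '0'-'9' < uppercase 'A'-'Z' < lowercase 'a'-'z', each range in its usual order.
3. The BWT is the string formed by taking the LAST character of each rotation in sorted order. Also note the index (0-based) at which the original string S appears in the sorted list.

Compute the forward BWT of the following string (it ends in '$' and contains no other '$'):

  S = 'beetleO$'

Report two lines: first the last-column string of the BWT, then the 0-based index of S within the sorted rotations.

Answer: Oe$lbete
2

Derivation:
All 8 rotations (rotation i = S[i:]+S[:i]):
  rot[0] = beetleO$
  rot[1] = eetleO$b
  rot[2] = etleO$be
  rot[3] = tleO$bee
  rot[4] = leO$beet
  rot[5] = eO$beetl
  rot[6] = O$beetle
  rot[7] = $beetleO
Sorted (with $ < everything):
  sorted[0] = $beetleO  (last char: 'O')
  sorted[1] = O$beetle  (last char: 'e')
  sorted[2] = beetleO$  (last char: '$')
  sorted[3] = eO$beetl  (last char: 'l')
  sorted[4] = eetleO$b  (last char: 'b')
  sorted[5] = etleO$be  (last char: 'e')
  sorted[6] = leO$beet  (last char: 't')
  sorted[7] = tleO$bee  (last char: 'e')
Last column: Oe$lbete
Original string S is at sorted index 2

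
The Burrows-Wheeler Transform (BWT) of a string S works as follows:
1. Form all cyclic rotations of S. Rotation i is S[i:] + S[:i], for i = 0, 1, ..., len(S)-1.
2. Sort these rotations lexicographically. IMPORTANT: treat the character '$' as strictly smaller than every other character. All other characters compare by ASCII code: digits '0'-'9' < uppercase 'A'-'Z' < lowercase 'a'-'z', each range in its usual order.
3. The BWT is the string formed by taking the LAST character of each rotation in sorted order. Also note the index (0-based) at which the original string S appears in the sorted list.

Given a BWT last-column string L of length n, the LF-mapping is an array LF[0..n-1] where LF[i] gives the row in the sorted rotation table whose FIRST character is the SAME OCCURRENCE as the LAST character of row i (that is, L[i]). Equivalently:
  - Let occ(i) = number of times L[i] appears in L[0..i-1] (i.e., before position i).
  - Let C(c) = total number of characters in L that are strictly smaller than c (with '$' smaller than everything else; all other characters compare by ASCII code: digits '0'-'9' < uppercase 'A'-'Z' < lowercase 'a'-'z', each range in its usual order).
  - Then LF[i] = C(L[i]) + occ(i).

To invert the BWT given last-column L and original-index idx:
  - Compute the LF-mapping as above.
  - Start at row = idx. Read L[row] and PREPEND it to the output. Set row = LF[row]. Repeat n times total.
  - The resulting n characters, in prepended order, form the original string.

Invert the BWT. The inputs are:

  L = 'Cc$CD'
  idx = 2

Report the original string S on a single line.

LF mapping: 1 4 0 2 3
Walk LF starting at row 2, prepending L[row]:
  step 1: row=2, L[2]='$', prepend. Next row=LF[2]=0
  step 2: row=0, L[0]='C', prepend. Next row=LF[0]=1
  step 3: row=1, L[1]='c', prepend. Next row=LF[1]=4
  step 4: row=4, L[4]='D', prepend. Next row=LF[4]=3
  step 5: row=3, L[3]='C', prepend. Next row=LF[3]=2
Reversed output: CDcC$

Answer: CDcC$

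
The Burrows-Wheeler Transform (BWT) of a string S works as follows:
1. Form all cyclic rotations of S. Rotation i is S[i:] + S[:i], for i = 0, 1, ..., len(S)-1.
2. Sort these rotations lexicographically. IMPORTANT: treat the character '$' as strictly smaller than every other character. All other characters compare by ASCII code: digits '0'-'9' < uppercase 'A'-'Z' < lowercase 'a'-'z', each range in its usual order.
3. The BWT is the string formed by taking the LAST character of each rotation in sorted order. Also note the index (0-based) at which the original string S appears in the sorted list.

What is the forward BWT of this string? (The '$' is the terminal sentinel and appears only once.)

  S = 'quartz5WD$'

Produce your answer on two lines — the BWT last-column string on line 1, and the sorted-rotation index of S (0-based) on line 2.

All 10 rotations (rotation i = S[i:]+S[:i]):
  rot[0] = quartz5WD$
  rot[1] = uartz5WD$q
  rot[2] = artz5WD$qu
  rot[3] = rtz5WD$qua
  rot[4] = tz5WD$quar
  rot[5] = z5WD$quart
  rot[6] = 5WD$quartz
  rot[7] = WD$quartz5
  rot[8] = D$quartz5W
  rot[9] = $quartz5WD
Sorted (with $ < everything):
  sorted[0] = $quartz5WD  (last char: 'D')
  sorted[1] = 5WD$quartz  (last char: 'z')
  sorted[2] = D$quartz5W  (last char: 'W')
  sorted[3] = WD$quartz5  (last char: '5')
  sorted[4] = artz5WD$qu  (last char: 'u')
  sorted[5] = quartz5WD$  (last char: '$')
  sorted[6] = rtz5WD$qua  (last char: 'a')
  sorted[7] = tz5WD$quar  (last char: 'r')
  sorted[8] = uartz5WD$q  (last char: 'q')
  sorted[9] = z5WD$quart  (last char: 't')
Last column: DzW5u$arqt
Original string S is at sorted index 5

Answer: DzW5u$arqt
5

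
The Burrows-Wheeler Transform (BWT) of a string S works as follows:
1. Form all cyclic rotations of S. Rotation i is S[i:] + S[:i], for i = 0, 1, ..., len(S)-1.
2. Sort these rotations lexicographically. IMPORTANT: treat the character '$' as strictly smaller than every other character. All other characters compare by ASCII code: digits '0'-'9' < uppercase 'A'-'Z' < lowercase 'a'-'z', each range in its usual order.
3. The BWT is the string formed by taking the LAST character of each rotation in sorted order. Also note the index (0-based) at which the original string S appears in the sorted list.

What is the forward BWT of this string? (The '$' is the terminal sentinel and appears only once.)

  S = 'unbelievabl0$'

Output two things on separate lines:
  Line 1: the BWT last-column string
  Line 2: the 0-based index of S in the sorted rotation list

All 13 rotations (rotation i = S[i:]+S[:i]):
  rot[0] = unbelievabl0$
  rot[1] = nbelievabl0$u
  rot[2] = believabl0$un
  rot[3] = elievabl0$unb
  rot[4] = lievabl0$unbe
  rot[5] = ievabl0$unbel
  rot[6] = evabl0$unbeli
  rot[7] = vabl0$unbelie
  rot[8] = abl0$unbeliev
  rot[9] = bl0$unbelieva
  rot[10] = l0$unbelievab
  rot[11] = 0$unbelievabl
  rot[12] = $unbelievabl0
Sorted (with $ < everything):
  sorted[0] = $unbelievabl0  (last char: '0')
  sorted[1] = 0$unbelievabl  (last char: 'l')
  sorted[2] = abl0$unbeliev  (last char: 'v')
  sorted[3] = believabl0$un  (last char: 'n')
  sorted[4] = bl0$unbelieva  (last char: 'a')
  sorted[5] = elievabl0$unb  (last char: 'b')
  sorted[6] = evabl0$unbeli  (last char: 'i')
  sorted[7] = ievabl0$unbel  (last char: 'l')
  sorted[8] = l0$unbelievab  (last char: 'b')
  sorted[9] = lievabl0$unbe  (last char: 'e')
  sorted[10] = nbelievabl0$u  (last char: 'u')
  sorted[11] = unbelievabl0$  (last char: '$')
  sorted[12] = vabl0$unbelie  (last char: 'e')
Last column: 0lvnabilbeu$e
Original string S is at sorted index 11

Answer: 0lvnabilbeu$e
11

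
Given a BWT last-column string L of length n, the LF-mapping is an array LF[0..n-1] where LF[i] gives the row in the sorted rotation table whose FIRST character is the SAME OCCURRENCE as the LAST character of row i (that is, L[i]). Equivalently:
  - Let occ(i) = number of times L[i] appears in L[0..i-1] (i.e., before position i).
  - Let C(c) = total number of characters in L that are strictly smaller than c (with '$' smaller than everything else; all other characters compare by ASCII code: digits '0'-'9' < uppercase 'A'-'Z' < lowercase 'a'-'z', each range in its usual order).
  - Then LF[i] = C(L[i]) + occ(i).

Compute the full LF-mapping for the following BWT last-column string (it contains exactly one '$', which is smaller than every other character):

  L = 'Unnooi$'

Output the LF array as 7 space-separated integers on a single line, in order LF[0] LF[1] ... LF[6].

Answer: 1 3 4 5 6 2 0

Derivation:
Char counts: '$':1, 'U':1, 'i':1, 'n':2, 'o':2
C (first-col start): C('$')=0, C('U')=1, C('i')=2, C('n')=3, C('o')=5
L[0]='U': occ=0, LF[0]=C('U')+0=1+0=1
L[1]='n': occ=0, LF[1]=C('n')+0=3+0=3
L[2]='n': occ=1, LF[2]=C('n')+1=3+1=4
L[3]='o': occ=0, LF[3]=C('o')+0=5+0=5
L[4]='o': occ=1, LF[4]=C('o')+1=5+1=6
L[5]='i': occ=0, LF[5]=C('i')+0=2+0=2
L[6]='$': occ=0, LF[6]=C('$')+0=0+0=0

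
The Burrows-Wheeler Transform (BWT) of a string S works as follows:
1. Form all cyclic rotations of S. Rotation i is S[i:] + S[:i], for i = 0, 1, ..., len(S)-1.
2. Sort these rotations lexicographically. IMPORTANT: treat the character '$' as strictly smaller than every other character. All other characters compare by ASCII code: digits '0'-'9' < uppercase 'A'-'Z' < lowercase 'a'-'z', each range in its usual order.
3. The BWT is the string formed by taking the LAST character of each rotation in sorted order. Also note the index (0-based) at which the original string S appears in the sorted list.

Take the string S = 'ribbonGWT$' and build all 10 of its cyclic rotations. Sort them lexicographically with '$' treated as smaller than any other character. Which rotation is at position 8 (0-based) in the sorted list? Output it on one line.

Answer: onGWT$ribb

Derivation:
All 10 rotations (rotation i = S[i:]+S[:i]):
  rot[0] = ribbonGWT$
  rot[1] = ibbonGWT$r
  rot[2] = bbonGWT$ri
  rot[3] = bonGWT$rib
  rot[4] = onGWT$ribb
  rot[5] = nGWT$ribbo
  rot[6] = GWT$ribbon
  rot[7] = WT$ribbonG
  rot[8] = T$ribbonGW
  rot[9] = $ribbonGWT
Sorted (with $ < everything):
  sorted[0] = $ribbonGWT
  sorted[1] = GWT$ribbon
  sorted[2] = T$ribbonGW
  sorted[3] = WT$ribbonG
  sorted[4] = bbonGWT$ri
  sorted[5] = bonGWT$rib
  sorted[6] = ibbonGWT$r
  sorted[7] = nGWT$ribbo
  sorted[8] = onGWT$ribb
  sorted[9] = ribbonGWT$
sorted[8] = onGWT$ribb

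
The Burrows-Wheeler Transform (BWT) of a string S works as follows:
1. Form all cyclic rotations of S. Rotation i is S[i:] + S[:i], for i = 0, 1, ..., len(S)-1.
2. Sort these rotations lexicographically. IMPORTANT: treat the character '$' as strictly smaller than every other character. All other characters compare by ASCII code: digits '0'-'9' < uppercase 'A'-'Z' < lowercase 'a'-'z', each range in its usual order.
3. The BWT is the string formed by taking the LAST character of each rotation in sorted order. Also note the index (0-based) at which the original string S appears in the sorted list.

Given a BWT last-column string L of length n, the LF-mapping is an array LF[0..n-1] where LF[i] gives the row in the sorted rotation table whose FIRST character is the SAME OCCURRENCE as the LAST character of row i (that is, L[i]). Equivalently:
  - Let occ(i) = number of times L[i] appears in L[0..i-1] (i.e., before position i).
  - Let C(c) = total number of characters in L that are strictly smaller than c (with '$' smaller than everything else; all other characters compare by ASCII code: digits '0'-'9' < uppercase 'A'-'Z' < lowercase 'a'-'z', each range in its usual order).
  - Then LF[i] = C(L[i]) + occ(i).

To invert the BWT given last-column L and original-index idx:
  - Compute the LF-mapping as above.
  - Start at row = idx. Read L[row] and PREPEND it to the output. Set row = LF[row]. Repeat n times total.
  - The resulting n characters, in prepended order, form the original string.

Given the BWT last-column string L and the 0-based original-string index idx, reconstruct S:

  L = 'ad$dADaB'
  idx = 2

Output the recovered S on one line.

LF mapping: 4 6 0 7 1 3 5 2
Walk LF starting at row 2, prepending L[row]:
  step 1: row=2, L[2]='$', prepend. Next row=LF[2]=0
  step 2: row=0, L[0]='a', prepend. Next row=LF[0]=4
  step 3: row=4, L[4]='A', prepend. Next row=LF[4]=1
  step 4: row=1, L[1]='d', prepend. Next row=LF[1]=6
  step 5: row=6, L[6]='a', prepend. Next row=LF[6]=5
  step 6: row=5, L[5]='D', prepend. Next row=LF[5]=3
  step 7: row=3, L[3]='d', prepend. Next row=LF[3]=7
  step 8: row=7, L[7]='B', prepend. Next row=LF[7]=2
Reversed output: BdDadAa$

Answer: BdDadAa$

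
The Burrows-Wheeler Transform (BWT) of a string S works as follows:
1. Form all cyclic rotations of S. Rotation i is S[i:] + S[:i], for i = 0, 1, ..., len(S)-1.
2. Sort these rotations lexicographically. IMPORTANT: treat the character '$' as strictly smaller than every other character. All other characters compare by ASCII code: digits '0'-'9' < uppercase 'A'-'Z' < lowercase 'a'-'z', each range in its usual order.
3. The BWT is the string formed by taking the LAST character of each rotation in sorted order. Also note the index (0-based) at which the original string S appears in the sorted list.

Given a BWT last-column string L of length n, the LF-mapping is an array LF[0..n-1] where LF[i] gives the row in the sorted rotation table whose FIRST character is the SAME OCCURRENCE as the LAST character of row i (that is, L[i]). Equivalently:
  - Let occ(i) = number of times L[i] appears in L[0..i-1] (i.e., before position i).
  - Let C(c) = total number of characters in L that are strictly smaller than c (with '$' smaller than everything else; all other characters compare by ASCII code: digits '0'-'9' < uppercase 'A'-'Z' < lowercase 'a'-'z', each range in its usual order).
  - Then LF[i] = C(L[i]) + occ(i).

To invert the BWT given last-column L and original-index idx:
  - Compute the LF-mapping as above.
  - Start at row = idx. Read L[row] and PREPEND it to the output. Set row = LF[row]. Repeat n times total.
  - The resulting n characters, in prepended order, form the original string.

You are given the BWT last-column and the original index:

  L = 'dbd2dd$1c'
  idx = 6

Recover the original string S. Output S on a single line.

Answer: d2b1dcdd$

Derivation:
LF mapping: 5 3 6 2 7 8 0 1 4
Walk LF starting at row 6, prepending L[row]:
  step 1: row=6, L[6]='$', prepend. Next row=LF[6]=0
  step 2: row=0, L[0]='d', prepend. Next row=LF[0]=5
  step 3: row=5, L[5]='d', prepend. Next row=LF[5]=8
  step 4: row=8, L[8]='c', prepend. Next row=LF[8]=4
  step 5: row=4, L[4]='d', prepend. Next row=LF[4]=7
  step 6: row=7, L[7]='1', prepend. Next row=LF[7]=1
  step 7: row=1, L[1]='b', prepend. Next row=LF[1]=3
  step 8: row=3, L[3]='2', prepend. Next row=LF[3]=2
  step 9: row=2, L[2]='d', prepend. Next row=LF[2]=6
Reversed output: d2b1dcdd$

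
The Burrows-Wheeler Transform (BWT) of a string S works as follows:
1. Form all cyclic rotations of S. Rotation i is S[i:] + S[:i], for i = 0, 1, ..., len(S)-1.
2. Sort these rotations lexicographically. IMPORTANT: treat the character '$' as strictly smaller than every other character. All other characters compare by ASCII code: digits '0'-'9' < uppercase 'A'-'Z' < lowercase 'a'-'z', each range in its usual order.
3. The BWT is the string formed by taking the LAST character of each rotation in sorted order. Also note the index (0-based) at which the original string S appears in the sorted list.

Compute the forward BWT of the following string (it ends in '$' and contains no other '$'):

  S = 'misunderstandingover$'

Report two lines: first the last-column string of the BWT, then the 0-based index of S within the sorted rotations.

All 21 rotations (rotation i = S[i:]+S[:i]):
  rot[0] = misunderstandingover$
  rot[1] = isunderstandingover$m
  rot[2] = sunderstandingover$mi
  rot[3] = understandingover$mis
  rot[4] = nderstandingover$misu
  rot[5] = derstandingover$misun
  rot[6] = erstandingover$misund
  rot[7] = rstandingover$misunde
  rot[8] = standingover$misunder
  rot[9] = tandingover$misunders
  rot[10] = andingover$misunderst
  rot[11] = ndingover$misundersta
  rot[12] = dingover$misunderstan
  rot[13] = ingover$misunderstand
  rot[14] = ngover$misunderstandi
  rot[15] = gover$misunderstandin
  rot[16] = over$misunderstanding
  rot[17] = ver$misunderstandingo
  rot[18] = er$misunderstandingov
  rot[19] = r$misunderstandingove
  rot[20] = $misunderstandingover
Sorted (with $ < everything):
  sorted[0] = $misunderstandingover  (last char: 'r')
  sorted[1] = andingover$misunderst  (last char: 't')
  sorted[2] = derstandingover$misun  (last char: 'n')
  sorted[3] = dingover$misunderstan  (last char: 'n')
  sorted[4] = er$misunderstandingov  (last char: 'v')
  sorted[5] = erstandingover$misund  (last char: 'd')
  sorted[6] = gover$misunderstandin  (last char: 'n')
  sorted[7] = ingover$misunderstand  (last char: 'd')
  sorted[8] = isunderstandingover$m  (last char: 'm')
  sorted[9] = misunderstandingover$  (last char: '$')
  sorted[10] = nderstandingover$misu  (last char: 'u')
  sorted[11] = ndingover$misundersta  (last char: 'a')
  sorted[12] = ngover$misunderstandi  (last char: 'i')
  sorted[13] = over$misunderstanding  (last char: 'g')
  sorted[14] = r$misunderstandingove  (last char: 'e')
  sorted[15] = rstandingover$misunde  (last char: 'e')
  sorted[16] = standingover$misunder  (last char: 'r')
  sorted[17] = sunderstandingover$mi  (last char: 'i')
  sorted[18] = tandingover$misunders  (last char: 's')
  sorted[19] = understandingover$mis  (last char: 's')
  sorted[20] = ver$misunderstandingo  (last char: 'o')
Last column: rtnnvdndm$uaigeerisso
Original string S is at sorted index 9

Answer: rtnnvdndm$uaigeerisso
9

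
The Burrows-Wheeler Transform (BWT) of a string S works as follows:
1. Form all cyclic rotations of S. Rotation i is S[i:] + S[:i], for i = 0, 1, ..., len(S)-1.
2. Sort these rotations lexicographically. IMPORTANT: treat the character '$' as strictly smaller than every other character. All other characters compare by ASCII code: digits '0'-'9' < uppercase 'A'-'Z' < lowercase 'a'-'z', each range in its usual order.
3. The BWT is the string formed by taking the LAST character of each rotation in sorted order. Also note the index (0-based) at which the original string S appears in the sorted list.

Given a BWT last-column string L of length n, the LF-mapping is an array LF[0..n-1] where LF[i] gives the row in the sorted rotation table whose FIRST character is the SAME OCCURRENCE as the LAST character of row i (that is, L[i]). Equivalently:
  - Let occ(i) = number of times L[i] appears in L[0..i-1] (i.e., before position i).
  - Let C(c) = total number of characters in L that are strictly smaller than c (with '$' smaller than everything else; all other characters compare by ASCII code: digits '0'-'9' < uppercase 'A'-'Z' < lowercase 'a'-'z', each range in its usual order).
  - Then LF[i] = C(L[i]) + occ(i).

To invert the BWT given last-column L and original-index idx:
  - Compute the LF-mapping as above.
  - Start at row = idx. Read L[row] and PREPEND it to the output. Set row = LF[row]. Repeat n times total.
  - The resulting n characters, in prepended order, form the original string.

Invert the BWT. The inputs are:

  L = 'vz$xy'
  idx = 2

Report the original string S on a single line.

Answer: xyzv$

Derivation:
LF mapping: 1 4 0 2 3
Walk LF starting at row 2, prepending L[row]:
  step 1: row=2, L[2]='$', prepend. Next row=LF[2]=0
  step 2: row=0, L[0]='v', prepend. Next row=LF[0]=1
  step 3: row=1, L[1]='z', prepend. Next row=LF[1]=4
  step 4: row=4, L[4]='y', prepend. Next row=LF[4]=3
  step 5: row=3, L[3]='x', prepend. Next row=LF[3]=2
Reversed output: xyzv$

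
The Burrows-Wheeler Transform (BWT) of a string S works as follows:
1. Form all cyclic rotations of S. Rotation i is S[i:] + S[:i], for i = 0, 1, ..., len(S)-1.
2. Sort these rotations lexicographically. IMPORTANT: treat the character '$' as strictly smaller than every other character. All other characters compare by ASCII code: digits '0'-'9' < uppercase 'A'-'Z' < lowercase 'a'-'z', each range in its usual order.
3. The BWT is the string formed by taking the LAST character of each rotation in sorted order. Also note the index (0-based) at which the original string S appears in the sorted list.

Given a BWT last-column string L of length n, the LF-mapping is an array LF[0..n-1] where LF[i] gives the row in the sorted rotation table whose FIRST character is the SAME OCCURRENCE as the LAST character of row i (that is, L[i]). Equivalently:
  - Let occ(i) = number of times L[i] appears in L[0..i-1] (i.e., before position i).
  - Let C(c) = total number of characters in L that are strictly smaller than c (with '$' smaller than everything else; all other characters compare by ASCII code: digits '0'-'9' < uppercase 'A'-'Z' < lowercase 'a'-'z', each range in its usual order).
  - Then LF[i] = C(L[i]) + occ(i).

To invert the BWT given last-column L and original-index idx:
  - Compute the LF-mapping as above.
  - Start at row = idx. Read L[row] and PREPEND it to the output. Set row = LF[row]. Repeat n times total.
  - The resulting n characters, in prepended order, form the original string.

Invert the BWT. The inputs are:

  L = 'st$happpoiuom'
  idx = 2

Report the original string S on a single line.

Answer: hippopotamus$

Derivation:
LF mapping: 10 11 0 2 1 7 8 9 5 3 12 6 4
Walk LF starting at row 2, prepending L[row]:
  step 1: row=2, L[2]='$', prepend. Next row=LF[2]=0
  step 2: row=0, L[0]='s', prepend. Next row=LF[0]=10
  step 3: row=10, L[10]='u', prepend. Next row=LF[10]=12
  step 4: row=12, L[12]='m', prepend. Next row=LF[12]=4
  step 5: row=4, L[4]='a', prepend. Next row=LF[4]=1
  step 6: row=1, L[1]='t', prepend. Next row=LF[1]=11
  step 7: row=11, L[11]='o', prepend. Next row=LF[11]=6
  step 8: row=6, L[6]='p', prepend. Next row=LF[6]=8
  step 9: row=8, L[8]='o', prepend. Next row=LF[8]=5
  step 10: row=5, L[5]='p', prepend. Next row=LF[5]=7
  step 11: row=7, L[7]='p', prepend. Next row=LF[7]=9
  step 12: row=9, L[9]='i', prepend. Next row=LF[9]=3
  step 13: row=3, L[3]='h', prepend. Next row=LF[3]=2
Reversed output: hippopotamus$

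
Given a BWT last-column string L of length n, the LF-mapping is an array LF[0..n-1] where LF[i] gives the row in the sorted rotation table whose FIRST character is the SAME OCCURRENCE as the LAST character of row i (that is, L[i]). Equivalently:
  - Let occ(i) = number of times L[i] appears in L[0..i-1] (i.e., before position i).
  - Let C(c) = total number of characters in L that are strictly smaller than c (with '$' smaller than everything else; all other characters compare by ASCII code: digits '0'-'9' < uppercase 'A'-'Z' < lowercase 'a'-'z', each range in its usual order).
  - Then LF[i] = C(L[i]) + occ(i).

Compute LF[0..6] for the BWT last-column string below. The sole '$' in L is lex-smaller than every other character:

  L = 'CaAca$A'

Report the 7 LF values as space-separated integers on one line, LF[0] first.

Char counts: '$':1, 'A':2, 'C':1, 'a':2, 'c':1
C (first-col start): C('$')=0, C('A')=1, C('C')=3, C('a')=4, C('c')=6
L[0]='C': occ=0, LF[0]=C('C')+0=3+0=3
L[1]='a': occ=0, LF[1]=C('a')+0=4+0=4
L[2]='A': occ=0, LF[2]=C('A')+0=1+0=1
L[3]='c': occ=0, LF[3]=C('c')+0=6+0=6
L[4]='a': occ=1, LF[4]=C('a')+1=4+1=5
L[5]='$': occ=0, LF[5]=C('$')+0=0+0=0
L[6]='A': occ=1, LF[6]=C('A')+1=1+1=2

Answer: 3 4 1 6 5 0 2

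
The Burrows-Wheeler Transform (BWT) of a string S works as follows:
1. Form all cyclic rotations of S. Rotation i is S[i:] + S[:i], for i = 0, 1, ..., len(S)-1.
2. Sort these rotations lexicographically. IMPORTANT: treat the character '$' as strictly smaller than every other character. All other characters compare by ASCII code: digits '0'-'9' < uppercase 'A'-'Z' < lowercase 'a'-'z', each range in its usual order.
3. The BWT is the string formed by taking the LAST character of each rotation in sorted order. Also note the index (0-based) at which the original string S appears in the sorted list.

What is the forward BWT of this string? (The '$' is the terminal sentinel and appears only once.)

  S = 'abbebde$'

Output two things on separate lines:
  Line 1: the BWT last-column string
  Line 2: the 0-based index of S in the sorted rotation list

Answer: e$aebbdb
1

Derivation:
All 8 rotations (rotation i = S[i:]+S[:i]):
  rot[0] = abbebde$
  rot[1] = bbebde$a
  rot[2] = bebde$ab
  rot[3] = ebde$abb
  rot[4] = bde$abbe
  rot[5] = de$abbeb
  rot[6] = e$abbebd
  rot[7] = $abbebde
Sorted (with $ < everything):
  sorted[0] = $abbebde  (last char: 'e')
  sorted[1] = abbebde$  (last char: '$')
  sorted[2] = bbebde$a  (last char: 'a')
  sorted[3] = bde$abbe  (last char: 'e')
  sorted[4] = bebde$ab  (last char: 'b')
  sorted[5] = de$abbeb  (last char: 'b')
  sorted[6] = e$abbebd  (last char: 'd')
  sorted[7] = ebde$abb  (last char: 'b')
Last column: e$aebbdb
Original string S is at sorted index 1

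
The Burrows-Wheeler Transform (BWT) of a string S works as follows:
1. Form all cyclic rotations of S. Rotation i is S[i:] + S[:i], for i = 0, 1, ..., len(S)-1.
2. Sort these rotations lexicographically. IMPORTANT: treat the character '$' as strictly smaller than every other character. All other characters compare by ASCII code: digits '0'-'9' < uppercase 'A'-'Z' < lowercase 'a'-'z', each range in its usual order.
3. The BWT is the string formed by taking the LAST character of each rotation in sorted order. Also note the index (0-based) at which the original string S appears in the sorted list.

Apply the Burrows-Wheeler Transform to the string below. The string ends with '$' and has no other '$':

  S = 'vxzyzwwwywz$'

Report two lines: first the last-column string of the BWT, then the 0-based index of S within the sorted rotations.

All 12 rotations (rotation i = S[i:]+S[:i]):
  rot[0] = vxzyzwwwywz$
  rot[1] = xzyzwwwywz$v
  rot[2] = zyzwwwywz$vx
  rot[3] = yzwwwywz$vxz
  rot[4] = zwwwywz$vxzy
  rot[5] = wwwywz$vxzyz
  rot[6] = wwywz$vxzyzw
  rot[7] = wywz$vxzyzww
  rot[8] = ywz$vxzyzwww
  rot[9] = wz$vxzyzwwwy
  rot[10] = z$vxzyzwwwyw
  rot[11] = $vxzyzwwwywz
Sorted (with $ < everything):
  sorted[0] = $vxzyzwwwywz  (last char: 'z')
  sorted[1] = vxzyzwwwywz$  (last char: '$')
  sorted[2] = wwwywz$vxzyz  (last char: 'z')
  sorted[3] = wwywz$vxzyzw  (last char: 'w')
  sorted[4] = wywz$vxzyzww  (last char: 'w')
  sorted[5] = wz$vxzyzwwwy  (last char: 'y')
  sorted[6] = xzyzwwwywz$v  (last char: 'v')
  sorted[7] = ywz$vxzyzwww  (last char: 'w')
  sorted[8] = yzwwwywz$vxz  (last char: 'z')
  sorted[9] = z$vxzyzwwwyw  (last char: 'w')
  sorted[10] = zwwwywz$vxzy  (last char: 'y')
  sorted[11] = zyzwwwywz$vx  (last char: 'x')
Last column: z$zwwyvwzwyx
Original string S is at sorted index 1

Answer: z$zwwyvwzwyx
1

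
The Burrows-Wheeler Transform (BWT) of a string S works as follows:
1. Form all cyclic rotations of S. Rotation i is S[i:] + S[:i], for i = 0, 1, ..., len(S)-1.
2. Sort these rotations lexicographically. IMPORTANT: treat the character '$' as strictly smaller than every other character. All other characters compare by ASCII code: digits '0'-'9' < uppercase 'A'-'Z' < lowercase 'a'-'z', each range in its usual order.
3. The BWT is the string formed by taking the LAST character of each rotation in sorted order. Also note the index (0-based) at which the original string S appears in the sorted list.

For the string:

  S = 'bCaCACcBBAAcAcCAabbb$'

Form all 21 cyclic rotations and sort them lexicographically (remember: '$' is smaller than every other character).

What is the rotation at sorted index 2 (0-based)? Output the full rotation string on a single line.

Answer: ACcBBAAcAcCAabbb$bCaC

Derivation:
All 21 rotations (rotation i = S[i:]+S[:i]):
  rot[0] = bCaCACcBBAAcAcCAabbb$
  rot[1] = CaCACcBBAAcAcCAabbb$b
  rot[2] = aCACcBBAAcAcCAabbb$bC
  rot[3] = CACcBBAAcAcCAabbb$bCa
  rot[4] = ACcBBAAcAcCAabbb$bCaC
  rot[5] = CcBBAAcAcCAabbb$bCaCA
  rot[6] = cBBAAcAcCAabbb$bCaCAC
  rot[7] = BBAAcAcCAabbb$bCaCACc
  rot[8] = BAAcAcCAabbb$bCaCACcB
  rot[9] = AAcAcCAabbb$bCaCACcBB
  rot[10] = AcAcCAabbb$bCaCACcBBA
  rot[11] = cAcCAabbb$bCaCACcBBAA
  rot[12] = AcCAabbb$bCaCACcBBAAc
  rot[13] = cCAabbb$bCaCACcBBAAcA
  rot[14] = CAabbb$bCaCACcBBAAcAc
  rot[15] = Aabbb$bCaCACcBBAAcAcC
  rot[16] = abbb$bCaCACcBBAAcAcCA
  rot[17] = bbb$bCaCACcBBAAcAcCAa
  rot[18] = bb$bCaCACcBBAAcAcCAab
  rot[19] = b$bCaCACcBBAAcAcCAabb
  rot[20] = $bCaCACcBBAAcAcCAabbb
Sorted (with $ < everything):
  sorted[0] = $bCaCACcBBAAcAcCAabbb
  sorted[1] = AAcAcCAabbb$bCaCACcBB
  sorted[2] = ACcBBAAcAcCAabbb$bCaC
  sorted[3] = Aabbb$bCaCACcBBAAcAcC
  sorted[4] = AcAcCAabbb$bCaCACcBBA
  sorted[5] = AcCAabbb$bCaCACcBBAAc
  sorted[6] = BAAcAcCAabbb$bCaCACcB
  sorted[7] = BBAAcAcCAabbb$bCaCACc
  sorted[8] = CACcBBAAcAcCAabbb$bCa
  sorted[9] = CAabbb$bCaCACcBBAAcAc
  sorted[10] = CaCACcBBAAcAcCAabbb$b
  sorted[11] = CcBBAAcAcCAabbb$bCaCA
  sorted[12] = aCACcBBAAcAcCAabbb$bC
  sorted[13] = abbb$bCaCACcBBAAcAcCA
  sorted[14] = b$bCaCACcBBAAcAcCAabb
  sorted[15] = bCaCACcBBAAcAcCAabbb$
  sorted[16] = bb$bCaCACcBBAAcAcCAab
  sorted[17] = bbb$bCaCACcBBAAcAcCAa
  sorted[18] = cAcCAabbb$bCaCACcBBAA
  sorted[19] = cBBAAcAcCAabbb$bCaCAC
  sorted[20] = cCAabbb$bCaCACcBBAAcA
sorted[2] = ACcBBAAcAcCAabbb$bCaC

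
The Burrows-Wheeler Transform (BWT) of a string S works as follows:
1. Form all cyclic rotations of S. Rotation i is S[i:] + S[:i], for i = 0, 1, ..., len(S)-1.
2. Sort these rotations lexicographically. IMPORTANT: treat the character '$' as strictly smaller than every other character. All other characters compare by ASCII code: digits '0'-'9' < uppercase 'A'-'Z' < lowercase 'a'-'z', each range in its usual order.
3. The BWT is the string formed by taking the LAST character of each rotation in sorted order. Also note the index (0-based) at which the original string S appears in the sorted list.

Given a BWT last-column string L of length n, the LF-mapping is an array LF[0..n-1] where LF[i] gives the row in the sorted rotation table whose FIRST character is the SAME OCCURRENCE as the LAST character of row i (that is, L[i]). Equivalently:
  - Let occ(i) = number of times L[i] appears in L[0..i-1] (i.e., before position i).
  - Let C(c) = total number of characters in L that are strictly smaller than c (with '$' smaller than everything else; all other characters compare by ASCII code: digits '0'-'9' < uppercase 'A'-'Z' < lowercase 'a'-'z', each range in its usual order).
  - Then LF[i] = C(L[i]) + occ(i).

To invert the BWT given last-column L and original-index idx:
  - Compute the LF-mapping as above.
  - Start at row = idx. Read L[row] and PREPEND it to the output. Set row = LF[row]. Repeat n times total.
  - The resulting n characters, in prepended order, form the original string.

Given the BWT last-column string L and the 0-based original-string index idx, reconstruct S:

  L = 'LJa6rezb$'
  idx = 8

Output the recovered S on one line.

Answer: zebraJ6L$

Derivation:
LF mapping: 3 2 4 1 7 6 8 5 0
Walk LF starting at row 8, prepending L[row]:
  step 1: row=8, L[8]='$', prepend. Next row=LF[8]=0
  step 2: row=0, L[0]='L', prepend. Next row=LF[0]=3
  step 3: row=3, L[3]='6', prepend. Next row=LF[3]=1
  step 4: row=1, L[1]='J', prepend. Next row=LF[1]=2
  step 5: row=2, L[2]='a', prepend. Next row=LF[2]=4
  step 6: row=4, L[4]='r', prepend. Next row=LF[4]=7
  step 7: row=7, L[7]='b', prepend. Next row=LF[7]=5
  step 8: row=5, L[5]='e', prepend. Next row=LF[5]=6
  step 9: row=6, L[6]='z', prepend. Next row=LF[6]=8
Reversed output: zebraJ6L$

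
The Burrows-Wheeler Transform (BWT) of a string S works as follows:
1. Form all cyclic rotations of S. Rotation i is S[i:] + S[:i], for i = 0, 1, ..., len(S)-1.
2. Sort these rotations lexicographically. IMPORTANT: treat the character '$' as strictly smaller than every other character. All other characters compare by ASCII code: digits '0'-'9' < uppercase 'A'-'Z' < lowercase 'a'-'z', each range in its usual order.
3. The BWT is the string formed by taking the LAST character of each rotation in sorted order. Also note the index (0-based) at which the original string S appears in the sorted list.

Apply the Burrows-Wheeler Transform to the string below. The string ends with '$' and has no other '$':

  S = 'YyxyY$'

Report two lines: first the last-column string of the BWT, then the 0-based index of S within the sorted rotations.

Answer: Yy$yxY
2

Derivation:
All 6 rotations (rotation i = S[i:]+S[:i]):
  rot[0] = YyxyY$
  rot[1] = yxyY$Y
  rot[2] = xyY$Yy
  rot[3] = yY$Yyx
  rot[4] = Y$Yyxy
  rot[5] = $YyxyY
Sorted (with $ < everything):
  sorted[0] = $YyxyY  (last char: 'Y')
  sorted[1] = Y$Yyxy  (last char: 'y')
  sorted[2] = YyxyY$  (last char: '$')
  sorted[3] = xyY$Yy  (last char: 'y')
  sorted[4] = yY$Yyx  (last char: 'x')
  sorted[5] = yxyY$Y  (last char: 'Y')
Last column: Yy$yxY
Original string S is at sorted index 2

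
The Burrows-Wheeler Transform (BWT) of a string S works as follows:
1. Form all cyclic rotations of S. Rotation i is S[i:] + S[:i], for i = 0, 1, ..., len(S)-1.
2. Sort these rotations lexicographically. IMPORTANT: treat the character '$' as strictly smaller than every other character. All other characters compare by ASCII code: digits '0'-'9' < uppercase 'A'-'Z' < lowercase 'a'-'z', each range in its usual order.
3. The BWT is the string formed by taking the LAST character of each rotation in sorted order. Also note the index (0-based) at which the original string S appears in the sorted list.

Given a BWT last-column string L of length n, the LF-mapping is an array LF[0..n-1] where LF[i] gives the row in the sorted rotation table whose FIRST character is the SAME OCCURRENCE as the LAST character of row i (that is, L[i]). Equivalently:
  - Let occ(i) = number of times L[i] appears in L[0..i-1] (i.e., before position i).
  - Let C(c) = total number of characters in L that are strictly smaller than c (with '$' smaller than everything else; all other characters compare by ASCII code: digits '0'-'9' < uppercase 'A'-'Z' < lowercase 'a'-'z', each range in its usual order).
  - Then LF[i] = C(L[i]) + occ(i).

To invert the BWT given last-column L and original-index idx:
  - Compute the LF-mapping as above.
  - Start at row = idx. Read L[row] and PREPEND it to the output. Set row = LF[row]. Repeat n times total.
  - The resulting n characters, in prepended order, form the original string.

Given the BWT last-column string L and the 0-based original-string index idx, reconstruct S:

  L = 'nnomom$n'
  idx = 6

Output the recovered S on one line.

LF mapping: 3 4 6 1 7 2 0 5
Walk LF starting at row 6, prepending L[row]:
  step 1: row=6, L[6]='$', prepend. Next row=LF[6]=0
  step 2: row=0, L[0]='n', prepend. Next row=LF[0]=3
  step 3: row=3, L[3]='m', prepend. Next row=LF[3]=1
  step 4: row=1, L[1]='n', prepend. Next row=LF[1]=4
  step 5: row=4, L[4]='o', prepend. Next row=LF[4]=7
  step 6: row=7, L[7]='n', prepend. Next row=LF[7]=5
  step 7: row=5, L[5]='m', prepend. Next row=LF[5]=2
  step 8: row=2, L[2]='o', prepend. Next row=LF[2]=6
Reversed output: omnonmn$

Answer: omnonmn$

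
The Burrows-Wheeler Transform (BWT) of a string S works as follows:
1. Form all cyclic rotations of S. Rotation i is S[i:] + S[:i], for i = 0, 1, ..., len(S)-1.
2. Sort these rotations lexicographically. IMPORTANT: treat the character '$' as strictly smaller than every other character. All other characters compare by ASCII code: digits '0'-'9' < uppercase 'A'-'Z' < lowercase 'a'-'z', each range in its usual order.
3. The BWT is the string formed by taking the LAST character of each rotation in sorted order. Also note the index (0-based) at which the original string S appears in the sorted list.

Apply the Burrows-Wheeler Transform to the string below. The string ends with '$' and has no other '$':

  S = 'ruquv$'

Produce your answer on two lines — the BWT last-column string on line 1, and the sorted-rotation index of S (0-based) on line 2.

Answer: vu$rqu
2

Derivation:
All 6 rotations (rotation i = S[i:]+S[:i]):
  rot[0] = ruquv$
  rot[1] = uquv$r
  rot[2] = quv$ru
  rot[3] = uv$ruq
  rot[4] = v$ruqu
  rot[5] = $ruquv
Sorted (with $ < everything):
  sorted[0] = $ruquv  (last char: 'v')
  sorted[1] = quv$ru  (last char: 'u')
  sorted[2] = ruquv$  (last char: '$')
  sorted[3] = uquv$r  (last char: 'r')
  sorted[4] = uv$ruq  (last char: 'q')
  sorted[5] = v$ruqu  (last char: 'u')
Last column: vu$rqu
Original string S is at sorted index 2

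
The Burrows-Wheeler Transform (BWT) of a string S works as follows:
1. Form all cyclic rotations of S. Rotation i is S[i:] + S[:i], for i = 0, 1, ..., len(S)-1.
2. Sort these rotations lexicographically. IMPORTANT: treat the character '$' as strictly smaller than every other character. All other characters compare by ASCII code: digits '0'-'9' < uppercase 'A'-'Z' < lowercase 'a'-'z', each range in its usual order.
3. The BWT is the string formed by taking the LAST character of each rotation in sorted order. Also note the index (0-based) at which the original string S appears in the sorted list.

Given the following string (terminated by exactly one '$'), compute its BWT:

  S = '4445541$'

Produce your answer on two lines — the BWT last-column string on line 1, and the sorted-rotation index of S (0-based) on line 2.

Answer: 145$4454
3

Derivation:
All 8 rotations (rotation i = S[i:]+S[:i]):
  rot[0] = 4445541$
  rot[1] = 445541$4
  rot[2] = 45541$44
  rot[3] = 5541$444
  rot[4] = 541$4445
  rot[5] = 41$44455
  rot[6] = 1$444554
  rot[7] = $4445541
Sorted (with $ < everything):
  sorted[0] = $4445541  (last char: '1')
  sorted[1] = 1$444554  (last char: '4')
  sorted[2] = 41$44455  (last char: '5')
  sorted[3] = 4445541$  (last char: '$')
  sorted[4] = 445541$4  (last char: '4')
  sorted[5] = 45541$44  (last char: '4')
  sorted[6] = 541$4445  (last char: '5')
  sorted[7] = 5541$444  (last char: '4')
Last column: 145$4454
Original string S is at sorted index 3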